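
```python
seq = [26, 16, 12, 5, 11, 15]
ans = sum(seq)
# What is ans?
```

Trace:
`seq = [26, 16, 12, 5, 11, 15]` → seq = [26, 16, 12, 5, 11, 15]
`ans = sum(seq)` → ans = 85
So ans = 85

Answer: 85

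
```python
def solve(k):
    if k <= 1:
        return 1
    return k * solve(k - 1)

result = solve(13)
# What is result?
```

solve(13) = 13 * 12 * 11 * 10 * 9 * 8 * 7 * 6 * 5 * 4 * 3 * 2 * 1 = 6227020800

Answer: 6227020800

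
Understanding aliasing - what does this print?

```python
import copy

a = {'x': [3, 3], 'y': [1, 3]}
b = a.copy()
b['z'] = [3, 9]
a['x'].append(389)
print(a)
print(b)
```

Key concept: shallow copy of dict with mutable values.
Step by step:
`a = {'x': [3, 3], 'y': [1, 3]}` → a = {'x': [3, 3], 'y': [1, 3]}
`b = a.copy()` → b = {'x': [3, 3], 'y': [1, 3]}
`b['z'] = [3, 9]` → b = {'x': [3, 3], 'y': [1, 3], 'z': [3, 9]}
`a['x'].append(389)` → a = {'x': [3, 3, 389], 'y': [1, 3]}; b = {'x': [3, 3, 389], 'y': [1, 3], 'z': [3, 9]}
`print(a)` → prints {'x': [3, 3, 389], 'y': [1, 3]}
`print(b)` → prints {'x': [3, 3, 389], 'y': [1, 3], 'z': [3, 9]}

Answer:
{'x': [3, 3, 389], 'y': [1, 3]}
{'x': [3, 3, 389], 'y': [1, 3], 'z': [3, 9]}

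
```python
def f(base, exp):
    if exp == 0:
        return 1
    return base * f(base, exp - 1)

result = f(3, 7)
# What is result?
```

f(3, 7) = 3 * 3 * 3 * 3 * 3 * 3 * 3 = 2187

Answer: 2187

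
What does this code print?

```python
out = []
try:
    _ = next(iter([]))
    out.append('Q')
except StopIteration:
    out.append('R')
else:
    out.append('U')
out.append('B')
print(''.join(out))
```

Execution trace: 'R' (except StopIteration) → 'B' (after the try/except). Output: RB

Answer: RB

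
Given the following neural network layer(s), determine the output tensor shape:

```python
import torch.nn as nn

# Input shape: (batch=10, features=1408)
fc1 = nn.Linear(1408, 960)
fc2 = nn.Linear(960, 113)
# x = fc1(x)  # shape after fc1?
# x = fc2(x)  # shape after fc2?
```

Input: (10, 1408) -> after fc1: (10, 960) -> Output: (10, 113)

Answer: (10, 113)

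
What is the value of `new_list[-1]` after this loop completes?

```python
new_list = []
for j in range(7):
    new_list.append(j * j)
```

Last element of squares 0 to 6
`new_list` takes the values: [] → [0] → [0, 1] → [0, 1, 4] → [0, 1, 4, 9] → [0, 1, 4, 9, 16] → [0, 1, 4, 9, 16, 25] → [0, 1, 4, 9, 16, 25, 36]
So `new_list[-1]` = 36

Answer: 36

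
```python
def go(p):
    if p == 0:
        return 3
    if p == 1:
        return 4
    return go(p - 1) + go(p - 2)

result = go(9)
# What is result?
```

Build up from base cases: go(0)=3, go(1)=4, go(2)=7, go(3)=11, go(4)=18, go(5)=29, go(6)=47, ..., go(9)=199

Answer: 199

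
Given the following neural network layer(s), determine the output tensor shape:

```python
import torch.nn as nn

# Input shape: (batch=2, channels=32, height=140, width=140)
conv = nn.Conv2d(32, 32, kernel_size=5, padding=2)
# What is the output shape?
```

Input: (2, 32, 140, 140) -> Output: (2, 32, 140, 140)

Answer: (2, 32, 140, 140)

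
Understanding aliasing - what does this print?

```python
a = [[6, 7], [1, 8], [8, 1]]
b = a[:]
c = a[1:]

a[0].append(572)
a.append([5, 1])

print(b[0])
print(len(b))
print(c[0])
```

Key concept: slice with nested mutation.
Step by step:
`a = [[6, 7], [1, 8], [8, 1]]` → a = [[6, 7], [1, 8], [8, 1]]
`b = a[:]` → b = [[6, 7], [1, 8], [8, 1]]
`c = a[1:]` → c = [[1, 8], [8, 1]]
`a[0].append(572)` → a = [[6, 7, 572], [1, 8], [8, 1]]; b = [[6, 7, 572], [1, 8], [8, 1]]
`a.append([5, 1])` → a = [[6, 7, 572], [1, 8], [8, 1], [5, 1]]
`print(b[0])` → prints [6, 7, 572]
`print(len(b))` → prints 3
`print(c[0])` → prints [1, 8]

Answer:
[6, 7, 572]
3
[1, 8]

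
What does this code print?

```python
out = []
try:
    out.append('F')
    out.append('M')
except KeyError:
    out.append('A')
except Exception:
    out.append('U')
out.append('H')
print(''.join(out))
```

Execution trace: 'F' (try body) → 'M' (try body, no exception) → 'H' (after the try/except). Output: FMH

Answer: FMH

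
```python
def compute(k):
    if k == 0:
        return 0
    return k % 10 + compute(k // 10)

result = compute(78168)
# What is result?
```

Sum of digits of 78168: 8 + 6 + 1 + 8 + 7 = 30

Answer: 30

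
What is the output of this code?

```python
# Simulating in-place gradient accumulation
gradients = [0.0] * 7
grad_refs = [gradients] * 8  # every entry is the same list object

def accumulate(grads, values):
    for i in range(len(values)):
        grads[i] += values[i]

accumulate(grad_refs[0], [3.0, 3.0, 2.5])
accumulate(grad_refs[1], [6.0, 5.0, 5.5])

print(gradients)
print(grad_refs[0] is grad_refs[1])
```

Key concept: gradient accumulation aliasing.
Step by step:
`gradients = [0.0] * 7` → gradients = [0.0, 0.0, 0.0, 0.0, 0.0, 0.0, 0.0]
`grad_refs = [gradients] * 8` → grad_refs = [[0.0, 0.0, 0.0, 0.0, 0.0, 0.0, 0.0], [0.0, 0.0, 0.0, 0.0, 0.0, 0.0, 0.0], [0.0, 0.0, 0.0, 0.0, 0.0, 0.0, 0.0], [0.0, 0.0, 0.0, 0.0, 0.0, 0.0, 0.0], [0.0, 0.0, 0.0, 0.0, 0.0, 0.0, 0.0], [0.0, 0.0, 0.0, 0.0, 0.0, 0.0, 0.0], [0.0, 0.0, 0.0, 0.0, 0.0, 0.0, 0.0], [0.0, 0.0, 0.0, 0.0, 0.0, 0.0, 0.0]]
`accumulate(grad_refs[0], [3.0, 3.0, 2.5])` → gradients = [3.0, 3.0, 2.5, 0.0, 0.0, 0.0, 0.0]; grad_refs = [[3.0, 3.0, 2.5, 0.0, 0.0, 0.0, 0.0], [3.0, 3.0, 2.5, 0.0, 0.0, 0.0, 0.0], [3.0, 3.0, 2.5, 0.0, 0.0, 0.0, 0.0], [3.0, 3.0, 2.5, 0.0, 0.0, 0.0, 0.0], [3.0, 3.0, 2.5, 0.0, 0.0, 0.0, 0.0], [3.0, 3.0, 2.5, 0.0, 0.0, 0.0, 0.0], [3.0, 3.0, 2.5, 0.0, 0.0, 0.0, 0.0], [3.0, 3.0, 2.5, 0.0, 0.0, 0.0, 0.0]]
`accumulate(grad_refs[1], [6.0, 5.0, 5.5])` → gradients = [9.0, 8.0, 8.0, 0.0, 0.0, 0.0, 0.0]; grad_refs = [[9.0, 8.0, 8.0, 0.0, 0.0, 0.0, 0.0], [9.0, 8.0, 8.0, 0.0, 0.0, 0.0, 0.0], [9.0, 8.0, 8.0, 0.0, 0.0, 0.0, 0.0], [9.0, 8.0, 8.0, 0.0, 0.0, 0.0, 0.0], [9.0, 8.0, 8.0, 0.0, 0.0, 0.0, 0.0], [9.0, 8.0, 8.0, 0.0, 0.0, 0.0, 0.0], [9.0, 8.0, 8.0, 0.0, 0.0, 0.0, 0.0], [9.0, 8.0, 8.0, 0.0, 0.0, 0.0, 0.0]]
`print(gradients)` → prints [9.0, 8.0, 8.0, 0.0, 0.0, 0.0, 0.0]
`print(grad_refs[0] is grad_refs[1])` → prints True

Answer:
[9.0, 8.0, 8.0, 0.0, 0.0, 0.0, 0.0]
True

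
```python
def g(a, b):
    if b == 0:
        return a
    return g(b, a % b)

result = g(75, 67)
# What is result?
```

g(75, 67) -> g(67, 8) -> g(8, 3) -> g(3, 2) -> g(2, 1) -> g(1, 0) -> 1

Answer: 1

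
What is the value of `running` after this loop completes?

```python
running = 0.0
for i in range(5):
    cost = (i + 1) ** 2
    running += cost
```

Sum of squared losses 1² + 2² + ... + 5²
`running` takes the values: 0.0 → 1.0 → 5.0 → 14.0 → 30.0 → 55.0

Answer: 55.0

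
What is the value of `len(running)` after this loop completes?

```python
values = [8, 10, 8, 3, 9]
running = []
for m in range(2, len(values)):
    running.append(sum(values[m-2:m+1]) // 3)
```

Number of 3-element averages
`running` takes the values: [] → [8] → [8, 7] → [8, 7, 6]
So `len(running)` = 3

Answer: 3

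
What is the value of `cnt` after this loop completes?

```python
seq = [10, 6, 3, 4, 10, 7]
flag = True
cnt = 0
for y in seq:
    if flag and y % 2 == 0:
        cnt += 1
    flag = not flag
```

Count even values at even positions
`cnt` takes the values: 0 → 1 → 2

Answer: 2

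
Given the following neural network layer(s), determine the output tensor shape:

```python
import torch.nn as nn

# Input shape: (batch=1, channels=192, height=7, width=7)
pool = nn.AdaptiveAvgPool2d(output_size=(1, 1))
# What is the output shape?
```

Input: (1, 192, 7, 7) -> Output: (1, 192, 1, 1)

Answer: (1, 192, 1, 1)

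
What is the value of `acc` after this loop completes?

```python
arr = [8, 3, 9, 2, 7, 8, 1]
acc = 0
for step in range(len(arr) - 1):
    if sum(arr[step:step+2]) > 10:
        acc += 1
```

Count windows with sum > 10
`acc` takes the values: 0 → 1 → 2 → 3 → 4

Answer: 4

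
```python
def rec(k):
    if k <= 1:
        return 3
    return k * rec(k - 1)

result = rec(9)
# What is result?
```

rec(9) = 9 * 8 * 7 * 6 * 5 * 4 * 3 * 2 * 3 = 1088640

Answer: 1088640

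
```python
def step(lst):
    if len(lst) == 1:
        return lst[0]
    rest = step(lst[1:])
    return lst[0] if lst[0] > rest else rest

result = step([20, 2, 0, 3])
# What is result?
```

Recursive max over [20, 2, 0, 3] = 20

Answer: 20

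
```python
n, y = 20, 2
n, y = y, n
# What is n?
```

Trace:
`n, y = 20, 2` → n = 20; y = 2
`n, y = y, n` → n = 2; y = 20
So n = 2

Answer: 2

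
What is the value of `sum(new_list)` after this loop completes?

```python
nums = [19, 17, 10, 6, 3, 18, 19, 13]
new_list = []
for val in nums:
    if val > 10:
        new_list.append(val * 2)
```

Sum of doubled values > 10
`new_list` takes the values: [] → [38] → [38, 34] → [38, 34, 36] → [38, 34, 36, 38] → [38, 34, 36, 38, 26]
So `sum(new_list)` = 172

Answer: 172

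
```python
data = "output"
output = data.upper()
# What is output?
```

Trace:
`data = "output"` → data = 'output'
`output = data.upper()` → output = 'OUTPUT'
So output = 'OUTPUT'

Answer: 'OUTPUT'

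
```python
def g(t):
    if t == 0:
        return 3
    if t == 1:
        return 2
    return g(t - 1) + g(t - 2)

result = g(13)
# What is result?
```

Build up from base cases: g(0)=3, g(1)=2, g(2)=5, g(3)=7, g(4)=12, g(5)=19, g(6)=31, ..., g(13)=898

Answer: 898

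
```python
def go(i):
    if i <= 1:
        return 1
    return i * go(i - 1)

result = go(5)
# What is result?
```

go(5) = 5 * 4 * 3 * 2 * 1 = 120

Answer: 120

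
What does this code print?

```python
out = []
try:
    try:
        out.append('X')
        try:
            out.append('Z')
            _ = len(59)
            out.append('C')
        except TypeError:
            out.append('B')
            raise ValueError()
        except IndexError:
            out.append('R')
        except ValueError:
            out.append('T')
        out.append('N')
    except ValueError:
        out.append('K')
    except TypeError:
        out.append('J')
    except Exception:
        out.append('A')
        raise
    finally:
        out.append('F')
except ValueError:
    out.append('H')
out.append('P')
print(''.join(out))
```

Execution trace: 'X' (try body) → 'Z' (inner try body) → 'B' (inner except TypeError) → 'K' (except ValueError) → 'F' (finally) → 'P' (after the try/except). Output: XZBKFP

Answer: XZBKFP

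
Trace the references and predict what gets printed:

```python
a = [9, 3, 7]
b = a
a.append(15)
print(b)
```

Key concept: basic list aliasing.
Step by step:
`a = [9, 3, 7]` → a = [9, 3, 7]
`b = a` → b = [9, 3, 7] (same object as a)
`a.append(15)` → a = [9, 3, 7, 15] (same object as b); b = [9, 3, 7, 15] (same object as a)
`print(b)` → prints [9, 3, 7, 15]

Answer: [9, 3, 7, 15]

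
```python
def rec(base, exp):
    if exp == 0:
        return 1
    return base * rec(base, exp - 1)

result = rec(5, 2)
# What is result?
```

rec(5, 2) = 5 * 5 = 25

Answer: 25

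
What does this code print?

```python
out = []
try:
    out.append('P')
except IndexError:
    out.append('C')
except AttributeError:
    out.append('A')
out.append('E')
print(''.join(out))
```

Execution trace: 'P' (try body, no exception) → 'E' (after the try/except). Output: PE

Answer: PE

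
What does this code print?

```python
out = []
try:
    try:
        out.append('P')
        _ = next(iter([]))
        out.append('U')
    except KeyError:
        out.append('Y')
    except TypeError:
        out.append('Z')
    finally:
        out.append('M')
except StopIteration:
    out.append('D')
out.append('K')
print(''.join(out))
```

Execution trace: 'P' (try body) → 'M' (finally) → 'D' (outer except StopIteration) → 'K' (after the try/except). Output: PMDK

Answer: PMDK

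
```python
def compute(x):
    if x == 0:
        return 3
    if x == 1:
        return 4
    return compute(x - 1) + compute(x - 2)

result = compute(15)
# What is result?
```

Build up from base cases: compute(0)=3, compute(1)=4, compute(2)=7, compute(3)=11, compute(4)=18, compute(5)=29, compute(6)=47, ..., compute(15)=3571

Answer: 3571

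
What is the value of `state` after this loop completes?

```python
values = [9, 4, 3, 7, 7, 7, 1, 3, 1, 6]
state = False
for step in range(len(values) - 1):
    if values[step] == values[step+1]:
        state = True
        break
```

Check consecutive duplicates in [9, 4, 3, 7, 7, 7, 1, 3, 1, 6]
`state` takes the values: False → True

Answer: True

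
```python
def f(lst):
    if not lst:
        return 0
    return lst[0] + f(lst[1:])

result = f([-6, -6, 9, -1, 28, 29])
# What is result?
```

(-6) + (-6) + 9 + (-1) + 28 + 29 + 0 = 53

Answer: 53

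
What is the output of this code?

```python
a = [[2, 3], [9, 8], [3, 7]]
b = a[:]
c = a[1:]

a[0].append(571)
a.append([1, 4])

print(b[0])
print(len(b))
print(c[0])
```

Key concept: slice with nested mutation.
Step by step:
`a = [[2, 3], [9, 8], [3, 7]]` → a = [[2, 3], [9, 8], [3, 7]]
`b = a[:]` → b = [[2, 3], [9, 8], [3, 7]]
`c = a[1:]` → c = [[9, 8], [3, 7]]
`a[0].append(571)` → a = [[2, 3, 571], [9, 8], [3, 7]]; b = [[2, 3, 571], [9, 8], [3, 7]]
`a.append([1, 4])` → a = [[2, 3, 571], [9, 8], [3, 7], [1, 4]]
`print(b[0])` → prints [2, 3, 571]
`print(len(b))` → prints 3
`print(c[0])` → prints [9, 8]

Answer:
[2, 3, 571]
3
[9, 8]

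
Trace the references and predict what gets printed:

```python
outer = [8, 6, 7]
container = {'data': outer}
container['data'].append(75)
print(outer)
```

Key concept: dict holds reference to list.
Step by step:
`outer = [8, 6, 7]` → outer = [8, 6, 7]
`container = {'data': outer}` → container = {'data': [8, 6, 7]}
`container['data'].append(75)` → outer = [8, 6, 7, 75]; container = {'data': [8, 6, 7, 75]}
`print(outer)` → prints [8, 6, 7, 75]

Answer: [8, 6, 7, 75]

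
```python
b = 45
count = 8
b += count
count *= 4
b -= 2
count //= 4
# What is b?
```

Trace:
`b = 45` → b = 45
`count = 8` → count = 8
`b += count` → b = 53
`count *= 4` → count = 32
`b -= 2` → b = 51
`count //= 4` → count = 8
So b = 51

Answer: 51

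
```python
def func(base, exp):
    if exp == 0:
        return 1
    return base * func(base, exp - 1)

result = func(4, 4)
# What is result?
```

func(4, 4) = 4 * 4 * 4 * 4 = 256

Answer: 256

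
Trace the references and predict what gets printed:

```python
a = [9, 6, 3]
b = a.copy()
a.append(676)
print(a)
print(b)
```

Key concept: list.copy() creates independent copy.
Step by step:
`a = [9, 6, 3]` → a = [9, 6, 3]
`b = a.copy()` → b = [9, 6, 3]
`a.append(676)` → a = [9, 6, 3, 676]
`print(a)` → prints [9, 6, 3, 676]
`print(b)` → prints [9, 6, 3]

Answer:
[9, 6, 3, 676]
[9, 6, 3]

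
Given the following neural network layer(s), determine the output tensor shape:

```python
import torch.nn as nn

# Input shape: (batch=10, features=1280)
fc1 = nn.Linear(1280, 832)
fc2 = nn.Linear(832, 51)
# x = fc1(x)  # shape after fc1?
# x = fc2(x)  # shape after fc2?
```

Input: (10, 1280) -> after fc1: (10, 832) -> Output: (10, 51)

Answer: (10, 51)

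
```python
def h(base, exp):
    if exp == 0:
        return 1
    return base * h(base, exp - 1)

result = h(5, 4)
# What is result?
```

h(5, 4) = 5 * 5 * 5 * 5 = 625

Answer: 625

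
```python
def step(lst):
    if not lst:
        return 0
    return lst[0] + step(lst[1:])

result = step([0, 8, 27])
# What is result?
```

0 + 8 + 27 + 0 = 35

Answer: 35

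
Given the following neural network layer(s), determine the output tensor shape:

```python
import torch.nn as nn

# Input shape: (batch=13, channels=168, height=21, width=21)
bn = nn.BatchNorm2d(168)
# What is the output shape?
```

Input: (13, 168, 21, 21) -> Output: (13, 168, 21, 21)

Answer: (13, 168, 21, 21)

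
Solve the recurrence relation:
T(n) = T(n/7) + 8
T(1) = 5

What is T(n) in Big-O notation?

Each step divides n by 7 and adds 8. After log_7(n) steps we reach T(1)=5. So T(n) = 8·log_7(n) + 5 = O(log n).

Answer: O(log n)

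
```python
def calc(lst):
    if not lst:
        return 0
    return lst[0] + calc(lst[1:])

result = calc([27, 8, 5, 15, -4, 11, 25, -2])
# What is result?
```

27 + 8 + 5 + 15 + (-4) + 11 + 25 + (-2) + 0 = 85

Answer: 85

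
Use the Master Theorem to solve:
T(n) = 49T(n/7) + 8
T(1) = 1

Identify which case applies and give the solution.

a=49, b=7, f(n)=8. log_7(49) = 2. Since c=0 < 2, Case 1 applies: T(n) = Θ(n^log_b(a)) = O(n^2).

Answer: O(n^2) - Case 1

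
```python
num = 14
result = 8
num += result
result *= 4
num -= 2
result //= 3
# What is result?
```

Trace:
`num = 14` → num = 14
`result = 8` → result = 8
`num += result` → num = 22
`result *= 4` → result = 32
`num -= 2` → num = 20
`result //= 3` → result = 10
So result = 10

Answer: 10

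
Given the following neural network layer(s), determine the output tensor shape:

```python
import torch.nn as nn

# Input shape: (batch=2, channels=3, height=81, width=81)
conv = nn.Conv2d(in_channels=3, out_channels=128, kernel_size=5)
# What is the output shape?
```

Input: (2, 3, 81, 81) -> Output: (2, 128, 77, 77)

Answer: (2, 128, 77, 77)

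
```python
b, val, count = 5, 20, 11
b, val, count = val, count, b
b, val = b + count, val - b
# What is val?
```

Trace:
`b, val, count = 5, 20, 11` → b = 5; val = 20; count = 11
`b, val, count = val, count, b` → b = 20; val = 11; count = 5
`b, val = b + count, val - b` → b = 25; val = -9
So val = -9

Answer: -9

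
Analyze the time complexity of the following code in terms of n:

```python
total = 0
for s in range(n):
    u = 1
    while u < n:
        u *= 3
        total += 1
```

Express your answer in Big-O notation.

Each loop level contributes: n × log n. Multiplying the contributions gives O(n log n).

Answer: O(n log n)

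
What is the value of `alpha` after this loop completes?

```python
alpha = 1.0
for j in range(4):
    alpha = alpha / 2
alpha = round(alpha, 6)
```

Halving LR 4 times: 1 / 2^4
`alpha` takes the values: 1.0 → 0.5 → 0.25 → 0.125 → 0.0625

Answer: 0.0625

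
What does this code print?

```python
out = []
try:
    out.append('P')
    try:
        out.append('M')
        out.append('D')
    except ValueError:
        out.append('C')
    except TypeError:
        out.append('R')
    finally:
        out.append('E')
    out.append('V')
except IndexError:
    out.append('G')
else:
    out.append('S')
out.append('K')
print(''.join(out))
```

Execution trace: 'P' (try body) → 'M' (inner try body) → 'D' (inner try body, no exception) → 'E' (inner finally) → 'V' (try body, no exception) → 'S' (else) → 'K' (after the try/except). Output: PMDEVSK

Answer: PMDEVSK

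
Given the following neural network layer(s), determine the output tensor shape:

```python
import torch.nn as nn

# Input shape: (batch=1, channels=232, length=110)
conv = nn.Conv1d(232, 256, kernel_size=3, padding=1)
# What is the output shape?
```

Input: (1, 232, 110) -> Output: (1, 256, 110)

Answer: (1, 256, 110)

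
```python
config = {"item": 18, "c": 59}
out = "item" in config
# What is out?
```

Trace:
`config = {"item": 18, "c": 59}` → config = {'item': 18, 'c': 59}
`out = "item" in config` → out = True
So out = True

Answer: True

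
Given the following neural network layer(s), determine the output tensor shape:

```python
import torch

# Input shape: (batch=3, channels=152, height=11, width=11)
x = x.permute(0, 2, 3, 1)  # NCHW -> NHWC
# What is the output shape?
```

Input: (3, 152, 11, 11) -> Output: (3, 11, 11, 152)

Answer: (3, 11, 11, 152)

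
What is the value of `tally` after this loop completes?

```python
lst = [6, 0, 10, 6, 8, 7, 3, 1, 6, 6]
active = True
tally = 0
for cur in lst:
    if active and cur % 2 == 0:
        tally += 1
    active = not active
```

Count even values at even positions
`tally` takes the values: 0 → 1 → 2 → 3 → 4

Answer: 4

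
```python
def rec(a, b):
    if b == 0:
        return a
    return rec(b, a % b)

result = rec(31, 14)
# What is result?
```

rec(31, 14) -> rec(14, 3) -> rec(3, 2) -> rec(2, 1) -> rec(1, 0) -> 1

Answer: 1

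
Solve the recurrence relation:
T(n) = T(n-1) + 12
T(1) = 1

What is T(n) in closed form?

Unrolling: T(n) = T(1) + 12·(n-1) = 1 + 12(n-1) = 12n - 11.

Answer: T(n) = 12n - 11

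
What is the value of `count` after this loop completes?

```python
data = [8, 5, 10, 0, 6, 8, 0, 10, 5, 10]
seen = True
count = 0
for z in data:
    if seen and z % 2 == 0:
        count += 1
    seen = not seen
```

Count even values at even positions
`count` takes the values: 0 → 1 → 2 → 3 → 4

Answer: 4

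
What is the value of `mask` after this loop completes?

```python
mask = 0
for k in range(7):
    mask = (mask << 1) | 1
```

Build 7 consecutive 1-bits: 0b1111111
`mask` takes the values: 0 → 1 → 3 → 7 → 15 → 31 → 63 → 127

Answer: 127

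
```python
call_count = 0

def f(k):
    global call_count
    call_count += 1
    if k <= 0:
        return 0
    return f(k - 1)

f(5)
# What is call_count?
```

Linear recursion stepping by 1: 6 calls from k=5 down to ≤0.

Answer: 6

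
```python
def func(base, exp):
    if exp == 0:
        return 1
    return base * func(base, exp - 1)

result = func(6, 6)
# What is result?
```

func(6, 6) = 6 * 6 * 6 * 6 * 6 * 6 = 46656

Answer: 46656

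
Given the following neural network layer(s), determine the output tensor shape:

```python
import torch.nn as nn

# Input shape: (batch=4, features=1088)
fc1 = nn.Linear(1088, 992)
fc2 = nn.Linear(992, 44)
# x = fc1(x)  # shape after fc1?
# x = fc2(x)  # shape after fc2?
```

Input: (4, 1088) -> after fc1: (4, 992) -> Output: (4, 44)

Answer: (4, 44)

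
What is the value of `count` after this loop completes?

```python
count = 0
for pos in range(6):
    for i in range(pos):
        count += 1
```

Triangle number: 0+1+2+...+5
`count` takes the values: 0 → 1 → 2 → 3 → 4 → 5 → 6 → 7 → 8 → 9 → 10 → 11 → 12 → 13 → 14 → 15

Answer: 15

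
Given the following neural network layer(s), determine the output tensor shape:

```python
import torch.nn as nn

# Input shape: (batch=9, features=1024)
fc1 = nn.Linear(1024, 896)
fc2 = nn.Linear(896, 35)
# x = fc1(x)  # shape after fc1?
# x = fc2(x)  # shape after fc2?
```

Input: (9, 1024) -> after fc1: (9, 896) -> Output: (9, 35)

Answer: (9, 35)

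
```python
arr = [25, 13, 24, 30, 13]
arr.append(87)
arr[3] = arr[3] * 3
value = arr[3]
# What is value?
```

Trace:
`arr = [25, 13, 24, 30, 13]` → arr = [25, 13, 24, 30, 13]
`arr.append(87)` → arr = [25, 13, 24, 30, 13, 87]
`arr[3] = arr[3] * 3` → arr = [25, 13, 24, 90, 13, 87]
`value = arr[3]` → value = 90
So value = 90

Answer: 90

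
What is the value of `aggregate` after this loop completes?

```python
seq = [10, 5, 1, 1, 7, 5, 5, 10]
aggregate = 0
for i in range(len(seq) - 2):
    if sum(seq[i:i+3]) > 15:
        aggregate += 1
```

Count windows with sum > 15
`aggregate` takes the values: 0 → 1 → 2 → 3

Answer: 3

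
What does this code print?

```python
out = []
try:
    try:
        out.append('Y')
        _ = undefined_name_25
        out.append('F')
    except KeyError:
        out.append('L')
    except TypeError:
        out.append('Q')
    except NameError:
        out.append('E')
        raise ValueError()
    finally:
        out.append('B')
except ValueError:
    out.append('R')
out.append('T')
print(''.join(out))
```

Execution trace: 'Y' (inner try body) → 'E' (inner except NameError) → 'B' (inner finally) → 'R' (outer except ValueError) → 'T' (after the try/except). Output: YEBRT

Answer: YEBRT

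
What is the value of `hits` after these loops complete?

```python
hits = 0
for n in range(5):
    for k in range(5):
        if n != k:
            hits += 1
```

5² - 5 (exclude diagonal)
`hits` takes the values: 0 → 1 → 2 → 3 → 4 → 5 → 6 → 7 → 8 → 9 → 10 → 11 → 12 → 13 → 14 → 15 → 16 → 17 → 18 → 19 → 20

Answer: 20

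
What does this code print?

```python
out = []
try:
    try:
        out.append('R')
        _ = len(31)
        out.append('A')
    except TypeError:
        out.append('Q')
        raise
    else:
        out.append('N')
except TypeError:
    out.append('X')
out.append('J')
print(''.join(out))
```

Execution trace: 'R' (inner try body) → 'Q' (inner except TypeError) → 'X' (outer except TypeError) → 'J' (after the try/except). Output: RQXJ

Answer: RQXJ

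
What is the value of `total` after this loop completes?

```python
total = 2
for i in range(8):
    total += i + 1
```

Start at 2, add 1 to 8 = 38
`total` takes the values: 2 → 3 → 5 → 8 → 12 → 17 → 23 → 30 → 38

Answer: 38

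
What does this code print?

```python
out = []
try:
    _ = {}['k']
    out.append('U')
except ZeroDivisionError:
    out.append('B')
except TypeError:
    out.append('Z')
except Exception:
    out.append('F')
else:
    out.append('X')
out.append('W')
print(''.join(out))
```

Execution trace: 'F' (except Exception) → 'W' (after the try/except). Output: FW

Answer: FW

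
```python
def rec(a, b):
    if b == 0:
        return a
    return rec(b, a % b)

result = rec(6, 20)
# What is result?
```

rec(6, 20) -> rec(20, 6) -> rec(6, 2) -> rec(2, 0) -> 2

Answer: 2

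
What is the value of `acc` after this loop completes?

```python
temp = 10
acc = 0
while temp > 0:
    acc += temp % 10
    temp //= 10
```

Sum digits of 10
`acc` takes the values: 0 → 1

Answer: 1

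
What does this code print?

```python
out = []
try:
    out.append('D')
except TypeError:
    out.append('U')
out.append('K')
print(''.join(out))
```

Execution trace: 'D' (try body, no exception) → 'K' (after the try/except). Output: DK

Answer: DK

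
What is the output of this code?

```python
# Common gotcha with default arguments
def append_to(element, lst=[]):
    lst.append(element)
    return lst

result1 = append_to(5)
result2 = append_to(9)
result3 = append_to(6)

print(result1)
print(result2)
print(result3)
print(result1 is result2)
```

Key concept: mutable default argument gotcha.
Step by step:
`result1 = append_to(5)` → result1 = [5]
`result2 = append_to(9)` → result1 = [5, 9] (same object as result2); result2 = [5, 9] (same object as result1)
`result3 = append_to(6)` → result1 = [5, 9, 6] (same object as result2, result3); result2 = [5, 9, 6] (same object as result1, result3); result3 = [5, 9, 6] (same object as result1, result2)
`print(result1)` → prints [5, 9, 6]
`print(result2)` → prints [5, 9, 6]
`print(result3)` → prints [5, 9, 6]
`print(result1 is result2)` → prints True

Answer:
[5, 9, 6]
[5, 9, 6]
[5, 9, 6]
True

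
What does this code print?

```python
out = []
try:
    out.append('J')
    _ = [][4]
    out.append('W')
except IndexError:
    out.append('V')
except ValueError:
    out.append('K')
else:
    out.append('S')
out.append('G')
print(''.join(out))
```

Execution trace: 'J' (try body) → 'V' (except IndexError) → 'G' (after the try/except). Output: JVG

Answer: JVG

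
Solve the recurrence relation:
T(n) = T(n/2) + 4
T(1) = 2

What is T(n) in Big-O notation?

Each step divides n by 2 and adds 4. After log_2(n) steps we reach T(1)=2. So T(n) = 4·log_2(n) + 2 = O(log n).

Answer: O(log n)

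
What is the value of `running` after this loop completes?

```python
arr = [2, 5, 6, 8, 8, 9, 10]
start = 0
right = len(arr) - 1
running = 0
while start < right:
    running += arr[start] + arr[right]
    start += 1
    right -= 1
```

Sum of pairs from ends
`running` takes the values: 0 → 12 → 26 → 40

Answer: 40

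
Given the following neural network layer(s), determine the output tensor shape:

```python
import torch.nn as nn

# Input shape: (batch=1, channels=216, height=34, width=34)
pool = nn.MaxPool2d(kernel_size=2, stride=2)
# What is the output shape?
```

Input: (1, 216, 34, 34) -> Output: (1, 216, 17, 17)

Answer: (1, 216, 17, 17)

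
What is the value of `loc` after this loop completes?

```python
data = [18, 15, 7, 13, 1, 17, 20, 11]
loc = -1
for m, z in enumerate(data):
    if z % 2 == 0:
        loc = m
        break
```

First even number index in [18, 15, 7, 13, 1, 17, 20, 11]
`loc` takes the values: -1 → 0

Answer: 0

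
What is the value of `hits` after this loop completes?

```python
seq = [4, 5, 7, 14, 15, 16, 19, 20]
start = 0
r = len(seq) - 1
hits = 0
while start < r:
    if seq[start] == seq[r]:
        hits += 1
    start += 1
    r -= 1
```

Count matching pairs from ends
`hits` takes the values: 0

Answer: 0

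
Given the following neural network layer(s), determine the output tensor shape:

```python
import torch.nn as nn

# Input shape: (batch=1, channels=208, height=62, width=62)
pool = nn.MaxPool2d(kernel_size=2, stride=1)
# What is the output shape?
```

Input: (1, 208, 62, 62) -> Output: (1, 208, 61, 61)

Answer: (1, 208, 61, 61)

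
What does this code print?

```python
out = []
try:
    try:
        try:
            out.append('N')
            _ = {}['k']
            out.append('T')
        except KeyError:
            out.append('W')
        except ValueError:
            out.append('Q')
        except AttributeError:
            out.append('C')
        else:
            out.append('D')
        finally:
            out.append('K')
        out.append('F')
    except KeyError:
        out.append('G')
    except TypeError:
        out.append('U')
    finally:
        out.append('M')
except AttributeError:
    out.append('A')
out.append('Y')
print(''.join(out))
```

Execution trace: 'N' (inner try body) → 'W' (inner except KeyError) → 'K' (inner finally) → 'F' (try body, no exception) → 'M' (finally) → 'Y' (after the try/except). Output: NWKFMY

Answer: NWKFMY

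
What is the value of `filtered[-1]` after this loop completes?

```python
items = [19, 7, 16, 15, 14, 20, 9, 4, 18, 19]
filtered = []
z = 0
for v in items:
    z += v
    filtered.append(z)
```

Cumulative sum ends at 141
`filtered` takes the values: [] → [19] → [19, 26] → [19, 26, 42] → [19, 26, 42, 57] → [19, 26, 42, 57, 71] → [19, 26, 42, 57, 71, 91] → [19, 26, 42, 57, 71, 91, 100] → [19, 26, 42, 57, 71, 91, 100, 104] → [19, 26, 42, 57, 71, 91, 100, 104, 122] → [19, 26, 42, 57, 71, 91, 100, 104, 122, 141]
So `filtered[-1]` = 141

Answer: 141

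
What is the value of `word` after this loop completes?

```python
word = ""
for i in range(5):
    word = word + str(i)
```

Concatenate digits 0 to 4
`word` takes the values: "" → "0" → "01" → "012" → "0123" → "01234"

Answer: "01234"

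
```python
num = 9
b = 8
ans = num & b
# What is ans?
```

Trace:
`num = 9` → num = 9
`b = 8` → b = 8
`ans = num & b` → ans = 8
So ans = 8

Answer: 8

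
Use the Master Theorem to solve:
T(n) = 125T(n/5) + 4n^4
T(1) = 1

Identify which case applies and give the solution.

a=125, b=5, f(n)=4n^4. log_5(125) = 3. Since c=4 > 3 and the regularity condition holds (125(n/5)^4 = (125/5^4)n^4 with 125/5^4 < 1), Case 3 applies: T(n) = Θ(f(n)) = O(n^4).

Answer: O(n^4) - Case 3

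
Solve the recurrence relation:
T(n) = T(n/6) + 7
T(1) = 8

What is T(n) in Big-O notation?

Each step divides n by 6 and adds 7. After log_6(n) steps we reach T(1)=8. So T(n) = 7·log_6(n) + 8 = O(log n).

Answer: O(log n)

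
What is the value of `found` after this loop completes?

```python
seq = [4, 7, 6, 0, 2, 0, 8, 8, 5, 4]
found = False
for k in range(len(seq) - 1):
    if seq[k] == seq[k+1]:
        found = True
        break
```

Check consecutive duplicates in [4, 7, 6, 0, 2, 0, 8, 8, 5, 4]
`found` takes the values: False → True

Answer: True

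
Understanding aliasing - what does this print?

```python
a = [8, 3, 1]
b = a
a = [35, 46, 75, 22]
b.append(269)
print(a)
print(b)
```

Key concept: rebinding vs mutation: a is rebound to a new list, b still points at the original.
Step by step:
`a = [8, 3, 1]` → a = [8, 3, 1]
`b = a` → b = [8, 3, 1] (same object as a)
`a = [35, 46, 75, 22]` → a = [35, 46, 75, 22]
`b.append(269)` → b = [8, 3, 1, 269]
`print(a)` → prints [35, 46, 75, 22]
`print(b)` → prints [8, 3, 1, 269]

Answer:
[35, 46, 75, 22]
[8, 3, 1, 269]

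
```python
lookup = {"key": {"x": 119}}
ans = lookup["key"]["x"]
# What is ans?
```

Trace:
`lookup = {"key": {"x": 119}}` → lookup = {'key': {'x': 119}}
`ans = lookup["key"]["x"]` → ans = 119
So ans = 119

Answer: 119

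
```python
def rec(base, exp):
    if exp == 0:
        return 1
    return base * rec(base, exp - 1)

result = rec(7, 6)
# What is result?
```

rec(7, 6) = 7 * 7 * 7 * 7 * 7 * 7 = 117649

Answer: 117649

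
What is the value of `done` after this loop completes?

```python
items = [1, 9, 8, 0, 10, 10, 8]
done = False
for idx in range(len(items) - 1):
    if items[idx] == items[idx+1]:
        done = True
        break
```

Check consecutive duplicates in [1, 9, 8, 0, 10, 10, 8]
`done` takes the values: False → True

Answer: True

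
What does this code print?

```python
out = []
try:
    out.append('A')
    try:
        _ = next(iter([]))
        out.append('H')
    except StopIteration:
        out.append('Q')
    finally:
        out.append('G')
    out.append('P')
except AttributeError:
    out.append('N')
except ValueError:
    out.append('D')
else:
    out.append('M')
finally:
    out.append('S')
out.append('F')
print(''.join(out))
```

Execution trace: 'A' (try body) → 'Q' (inner except StopIteration) → 'G' (inner finally) → 'P' (try body, no exception) → 'M' (else) → 'S' (finally) → 'F' (after the try/except). Output: AQGPMSF

Answer: AQGPMSF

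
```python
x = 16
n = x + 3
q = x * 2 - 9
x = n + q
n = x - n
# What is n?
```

Trace:
`x = 16` → x = 16
`n = x + 3` → n = 19
`q = x * 2 - 9` → q = 23
`x = n + q` → x = 42
`n = x - n` → n = 23
So n = 23

Answer: 23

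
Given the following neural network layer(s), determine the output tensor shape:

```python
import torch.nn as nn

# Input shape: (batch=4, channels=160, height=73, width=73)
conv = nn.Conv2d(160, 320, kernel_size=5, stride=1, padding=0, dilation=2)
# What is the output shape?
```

Input: (4, 160, 73, 73) -> Output: (4, 320, 65, 65)

Answer: (4, 320, 65, 65)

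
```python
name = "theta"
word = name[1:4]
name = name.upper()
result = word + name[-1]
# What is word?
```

Trace:
`name = "theta"` → name = 'theta'
`word = name[1:4]` → word = 'het'
`name = name.upper()` → name = 'THETA'
`result = word + name[-1]` → result = 'hetA'
So word = 'het'

Answer: 'het'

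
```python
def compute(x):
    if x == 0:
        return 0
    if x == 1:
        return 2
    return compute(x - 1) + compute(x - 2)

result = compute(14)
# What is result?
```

Build up from base cases: compute(0)=0, compute(1)=2, compute(2)=2, compute(3)=4, compute(4)=6, compute(5)=10, compute(6)=16, ..., compute(14)=754

Answer: 754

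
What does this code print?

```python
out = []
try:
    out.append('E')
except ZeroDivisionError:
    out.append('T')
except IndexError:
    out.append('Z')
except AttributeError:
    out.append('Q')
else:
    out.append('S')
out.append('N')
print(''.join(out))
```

Execution trace: 'E' (try body, no exception) → 'S' (else) → 'N' (after the try/except). Output: ESN

Answer: ESN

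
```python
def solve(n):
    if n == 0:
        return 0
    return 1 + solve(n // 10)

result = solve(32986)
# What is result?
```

Count of digits of 32986: 5

Answer: 5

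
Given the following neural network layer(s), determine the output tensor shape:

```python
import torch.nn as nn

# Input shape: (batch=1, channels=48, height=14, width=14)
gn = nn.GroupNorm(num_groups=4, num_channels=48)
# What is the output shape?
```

Input: (1, 48, 14, 14) -> Output: (1, 48, 14, 14)

Answer: (1, 48, 14, 14)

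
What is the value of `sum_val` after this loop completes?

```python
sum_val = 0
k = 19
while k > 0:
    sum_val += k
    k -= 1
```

Sum 19 down to 1
`sum_val` takes the values: 0 → 19 → 37 → 54 → 70 → 85 → 99 → 112 → 124 → 135 → 145 → 154 → 162 → 169 → 175 → 180 → 184 → 187 → 189 → 190

Answer: 190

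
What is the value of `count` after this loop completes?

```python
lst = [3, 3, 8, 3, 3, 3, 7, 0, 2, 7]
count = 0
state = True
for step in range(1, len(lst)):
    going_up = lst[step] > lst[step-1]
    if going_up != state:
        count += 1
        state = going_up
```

Count direction changes in [3, 3, 8, 3, 3, 3, 7, 0, 2, 7]
`count` takes the values: 0 → 1 → 2 → 3 → 4 → 5 → 6

Answer: 6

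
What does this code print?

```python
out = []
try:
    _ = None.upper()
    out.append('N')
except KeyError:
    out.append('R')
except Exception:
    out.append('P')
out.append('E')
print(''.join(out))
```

Execution trace: 'P' (except Exception) → 'E' (after the try/except). Output: PE

Answer: PE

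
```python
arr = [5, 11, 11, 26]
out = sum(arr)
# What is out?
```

Trace:
`arr = [5, 11, 11, 26]` → arr = [5, 11, 11, 26]
`out = sum(arr)` → out = 53
So out = 53

Answer: 53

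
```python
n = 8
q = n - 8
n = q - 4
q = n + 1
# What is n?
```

Trace:
`n = 8` → n = 8
`q = n - 8` → q = 0
`n = q - 4` → n = -4
`q = n + 1` → q = -3
So n = -4

Answer: -4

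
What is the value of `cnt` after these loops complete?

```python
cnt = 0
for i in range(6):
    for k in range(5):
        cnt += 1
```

6 * 5 = 30
`cnt` takes the values: 0 → 1 → 2 → 3 → 4 → 5 → 6 → 7 → 8 → 9 → 10 → 11 → 12 → 13 → 14 → 15 → 16 → 17 → 18 → 19 → 20 → 21 → 22 → 23 → 24 → 25 → 26 → 27 → 28 → 29 → 30

Answer: 30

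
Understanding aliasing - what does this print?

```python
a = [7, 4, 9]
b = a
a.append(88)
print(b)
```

Key concept: basic list aliasing.
Step by step:
`a = [7, 4, 9]` → a = [7, 4, 9]
`b = a` → b = [7, 4, 9] (same object as a)
`a.append(88)` → a = [7, 4, 9, 88] (same object as b); b = [7, 4, 9, 88] (same object as a)
`print(b)` → prints [7, 4, 9, 88]

Answer: [7, 4, 9, 88]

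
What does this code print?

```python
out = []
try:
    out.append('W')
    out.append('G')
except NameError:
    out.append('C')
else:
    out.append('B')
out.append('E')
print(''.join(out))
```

Execution trace: 'W' (try body) → 'G' (try body, no exception) → 'B' (else) → 'E' (after the try/except). Output: WGBE

Answer: WGBE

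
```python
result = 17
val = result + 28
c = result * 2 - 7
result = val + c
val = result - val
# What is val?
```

Trace:
`result = 17` → result = 17
`val = result + 28` → val = 45
`c = result * 2 - 7` → c = 27
`result = val + c` → result = 72
`val = result - val` → val = 27
So val = 27

Answer: 27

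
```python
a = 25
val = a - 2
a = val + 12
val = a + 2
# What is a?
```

Trace:
`a = 25` → a = 25
`val = a - 2` → val = 23
`a = val + 12` → a = 35
`val = a + 2` → val = 37
So a = 35

Answer: 35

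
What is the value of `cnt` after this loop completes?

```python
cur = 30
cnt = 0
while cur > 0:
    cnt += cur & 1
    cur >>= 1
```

Count set bits in 30 (binary: 0b11110)
`cnt` takes the values: 0 → 1 → 2 → 3 → 4

Answer: 4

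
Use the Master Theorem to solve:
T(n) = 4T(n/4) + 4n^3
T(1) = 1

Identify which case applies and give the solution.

a=4, b=4, f(n)=4n^3. log_4(4) = 1. Since c=3 > 1 and the regularity condition holds (4(n/4)^3 = (4/4^3)n^3 with 4/4^3 < 1), Case 3 applies: T(n) = Θ(f(n)) = O(n^3).

Answer: O(n^3) - Case 3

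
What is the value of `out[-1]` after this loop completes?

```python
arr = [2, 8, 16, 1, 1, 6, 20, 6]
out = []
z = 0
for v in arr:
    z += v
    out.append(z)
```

Cumulative sum ends at 60
`out` takes the values: [] → [2] → [2, 10] → [2, 10, 26] → [2, 10, 26, 27] → [2, 10, 26, 27, 28] → [2, 10, 26, 27, 28, 34] → [2, 10, 26, 27, 28, 34, 54] → [2, 10, 26, 27, 28, 34, 54, 60]
So `out[-1]` = 60

Answer: 60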